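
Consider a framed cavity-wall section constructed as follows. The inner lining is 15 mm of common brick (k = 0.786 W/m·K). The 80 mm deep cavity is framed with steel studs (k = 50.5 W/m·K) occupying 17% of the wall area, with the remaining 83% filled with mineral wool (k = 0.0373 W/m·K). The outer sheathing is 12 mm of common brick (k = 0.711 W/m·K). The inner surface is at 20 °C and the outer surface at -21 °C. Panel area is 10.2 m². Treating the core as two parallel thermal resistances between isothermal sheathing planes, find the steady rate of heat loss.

Q ≈ 9240 W

Sheathing layers in series; stud and cavity paths in parallel between them.
R_inner = 0.015/(0.786×10.2) = 0.001871 K/W
R_stud  = 0.08/(50.5×0.17×10.2) = 9.136×10^-4 K/W
R_cav   = 0.08/(0.0373×0.83×10.2) = 0.2533 K/W
1/R_core = 1/R_stud + 1/R_cav → R_core = 9.103×10^-4 K/W
R_outer = 0.012/(0.711×10.2) = 0.001655 K/W
R_total = 0.004436 K/W
Q = ΔT/R_total = 41/0.004436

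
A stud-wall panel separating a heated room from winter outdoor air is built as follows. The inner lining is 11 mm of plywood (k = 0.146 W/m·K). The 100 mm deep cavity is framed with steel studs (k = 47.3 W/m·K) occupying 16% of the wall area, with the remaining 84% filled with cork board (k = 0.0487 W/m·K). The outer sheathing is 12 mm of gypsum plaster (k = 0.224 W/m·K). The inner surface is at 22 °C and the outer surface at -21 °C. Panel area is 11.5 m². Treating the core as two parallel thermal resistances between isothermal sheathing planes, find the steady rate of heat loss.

Sheathing layers in series; stud and cavity paths in parallel between them.
R_inner = 0.011/(0.146×11.5) = 0.006552 K/W
R_stud  = 0.1/(47.3×0.16×11.5) = 0.001149 K/W
R_cav   = 0.1/(0.0487×0.84×11.5) = 0.2126 K/W
1/R_core = 1/R_stud + 1/R_cav → R_core = 0.001143 K/W
R_outer = 0.012/(0.224×11.5) = 0.004658 K/W
R_total = 0.01235 K/W
Q = ΔT/R_total = 43/0.01235

Q ≈ 3480 W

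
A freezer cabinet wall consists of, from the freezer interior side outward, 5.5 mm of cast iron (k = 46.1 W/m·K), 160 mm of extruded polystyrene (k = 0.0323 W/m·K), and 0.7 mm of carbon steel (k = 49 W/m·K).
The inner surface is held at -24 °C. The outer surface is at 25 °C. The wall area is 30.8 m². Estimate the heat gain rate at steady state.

Q ≈ 305 W

Model the wall as resistances in series:
R_cast iron = L/(kA) = 0.0055/(46.1×30.8) = 3.874×10^-6 K/W
R_extruded polystyrene = L/(kA) = 0.16/(0.0323×30.8) = 0.1608 K/W
R_carbon steel = L/(kA) = 0.0007/(49×30.8) = 4.638×10^-7 K/W
R_total = 0.1608 K/W
Q = ΔT / R_total = 49 / 0.1608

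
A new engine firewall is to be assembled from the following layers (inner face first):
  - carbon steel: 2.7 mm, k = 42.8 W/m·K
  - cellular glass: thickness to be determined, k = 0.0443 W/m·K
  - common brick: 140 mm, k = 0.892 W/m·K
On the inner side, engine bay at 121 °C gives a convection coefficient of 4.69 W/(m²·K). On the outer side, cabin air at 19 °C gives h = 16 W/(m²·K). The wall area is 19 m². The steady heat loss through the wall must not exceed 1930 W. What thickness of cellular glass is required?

Series thermal resistances:
R_inner film = 1/(h_i·A) = 1/(4.69×19) = 0.01122 K/W
R_carbon steel = L/(kA) = 0.0027/(42.8×19) = 3.32×10^-6 K/W
R_common brick = L/(kA) = 0.14/(0.892×19) = 0.008261 K/W
R_outer film = 1/(h_o·A) = 1/(16×19) = 0.003289 K/W
Sum of the known resistances R_other = 0.02278 K/W
Required total resistance R_tot = ΔT/Q_allow = 102/1930 = 0.05285 K/W
R_cellular glass = R_tot − R_other = 0.03007 K/W
L = R·k·A = 0.03007×0.0443×19

L ≈ 25.3 mm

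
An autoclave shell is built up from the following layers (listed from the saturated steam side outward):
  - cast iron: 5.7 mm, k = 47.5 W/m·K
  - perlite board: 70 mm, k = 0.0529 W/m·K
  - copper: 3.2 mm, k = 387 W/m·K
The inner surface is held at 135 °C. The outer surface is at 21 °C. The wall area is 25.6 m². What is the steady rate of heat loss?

Series thermal resistances:
R_cast iron = L/(kA) = 0.0057/(47.5×25.6) = 4.688×10^-6 K/W
R_perlite board = L/(kA) = 0.07/(0.0529×25.6) = 0.05169 K/W
R_copper = L/(kA) = 0.0032/(387×25.6) = 3.23×10^-7 K/W
R_total = 0.05169 K/W
Q = ΔT / R_total = 114 / 0.05169

Q ≈ 2210 W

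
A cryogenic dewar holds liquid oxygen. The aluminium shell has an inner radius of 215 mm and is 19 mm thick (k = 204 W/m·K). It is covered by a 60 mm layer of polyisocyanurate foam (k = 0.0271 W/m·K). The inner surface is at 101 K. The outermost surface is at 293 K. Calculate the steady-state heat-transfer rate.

Q ≈ 75 W

Spherical conduction: R = (1/r_in − 1/r_out)/(4πk) per layer; series-sum.
R_aluminium shell = (1/0.215 − 1/0.234)/(4π×204) = 1.473×10^-4 K/W
R_polyisocyanurate foam = (1/0.234 − 1/0.294)/(4π×0.0271) = 2.561 K/W
R_total = 2.561 K/W
Q = ΔT/R_total = 192/2.561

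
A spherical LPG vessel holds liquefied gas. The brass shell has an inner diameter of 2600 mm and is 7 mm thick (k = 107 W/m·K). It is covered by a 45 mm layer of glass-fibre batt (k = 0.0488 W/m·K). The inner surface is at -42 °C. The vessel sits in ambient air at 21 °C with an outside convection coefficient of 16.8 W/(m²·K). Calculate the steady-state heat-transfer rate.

Each spherical layer contributes R = (1/r_i − 1/r_o)/(4πk):
R_brass shell = (1/1.3 − 1/1.307)/(4π×107) = 3.064×10^-6 K/W
R_glass-fibre batt = (1/1.307 − 1/1.352)/(4π×0.0488) = 0.04153 K/W
R_outer film = 1/(h·4πr_o²) = 1/(16.8×4π×1.352²) = 0.002591 K/W
R_total = 0.04412 K/W
Q = ΔT/R_total = 63/0.04412

Q ≈ 1430 W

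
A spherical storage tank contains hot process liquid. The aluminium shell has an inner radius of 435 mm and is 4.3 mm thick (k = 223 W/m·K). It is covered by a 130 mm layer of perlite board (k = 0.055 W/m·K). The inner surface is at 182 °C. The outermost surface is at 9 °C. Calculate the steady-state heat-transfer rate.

Each spherical layer contributes R = (1/r_i − 1/r_o)/(4πk):
R_aluminium shell = (1/0.435 − 1/0.4393)/(4π×223) = 8.03×10^-6 K/W
R_perlite board = (1/0.4393 − 1/0.5693)/(4π×0.055) = 0.7521 K/W
R_total = 0.7521 K/W
Q = ΔT/R_total = 173/0.7521

Q ≈ 230 W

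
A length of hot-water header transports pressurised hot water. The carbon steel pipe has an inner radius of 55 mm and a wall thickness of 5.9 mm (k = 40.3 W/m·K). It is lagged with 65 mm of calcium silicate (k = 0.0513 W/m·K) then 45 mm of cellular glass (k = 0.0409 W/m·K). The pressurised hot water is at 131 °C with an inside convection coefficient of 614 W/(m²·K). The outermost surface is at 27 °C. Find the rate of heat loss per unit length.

q′ ≈ 30.2 W/m

Per-layer cylindrical resistances, series-summed:
R_inner film = 1/(h_i·2πr₁L) = 1/(614×2π×0.055×1) = 0.004713 K/W
R_carbon steel pipe wall = ln(60.9/55)/(2π×40.3×1) = 4.024×10^-4 K/W
R_calcium silicate = ln(125.9/60.9)/(2π×0.0513×1) = 2.253 K/W
R_cellular glass = ln(170.9/125.9)/(2π×0.0409×1) = 1.189 K/W
R_total = 3.447 K/W
Q = ΔT/R_total = 104/3.447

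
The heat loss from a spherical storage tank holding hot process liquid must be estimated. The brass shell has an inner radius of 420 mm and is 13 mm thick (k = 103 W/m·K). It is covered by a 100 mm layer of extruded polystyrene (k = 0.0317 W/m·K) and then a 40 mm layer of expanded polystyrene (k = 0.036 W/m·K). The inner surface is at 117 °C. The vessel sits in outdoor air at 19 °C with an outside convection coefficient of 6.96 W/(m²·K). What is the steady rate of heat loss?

Radial (spherical) resistances in series:
R_brass shell = (1/0.42 − 1/0.433)/(4π×103) = 5.523×10^-5 K/W
R_extruded polystyrene = (1/0.433 − 1/0.533)/(4π×0.0317) = 1.088 K/W
R_expanded polystyrene = (1/0.533 − 1/0.573)/(4π×0.036) = 0.2895 K/W
R_outer film = 1/(h·4πr_o²) = 1/(6.96×4π×0.573²) = 0.03482 K/W
R_total = 1.412 K/W
Q = ΔT/R_total = 98/1.412

Q ≈ 69.4 W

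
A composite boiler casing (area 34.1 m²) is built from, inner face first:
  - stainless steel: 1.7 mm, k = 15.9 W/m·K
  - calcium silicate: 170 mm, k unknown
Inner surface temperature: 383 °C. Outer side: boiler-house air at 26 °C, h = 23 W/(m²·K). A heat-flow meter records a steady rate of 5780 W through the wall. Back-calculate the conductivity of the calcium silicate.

k ≈ 0.0824 W/(m·K)

Thermal resistances in series:
R_stainless steel = L/(kA) = 0.0017/(15.9×34.1) = 3.135×10^-6 K/W
R_outer film = 1/(h_o·A) = 1/(23×34.1) = 0.001275 K/W
Sum of known resistances R_other = 0.001278 K/W
Total R = ΔT/Q = 357/5780 = 0.06176 K/W
R_calcium silicate = R_total − R_other = 0.06049 K/W
k = L/(R·A) = 0.17/(0.06049×34.1)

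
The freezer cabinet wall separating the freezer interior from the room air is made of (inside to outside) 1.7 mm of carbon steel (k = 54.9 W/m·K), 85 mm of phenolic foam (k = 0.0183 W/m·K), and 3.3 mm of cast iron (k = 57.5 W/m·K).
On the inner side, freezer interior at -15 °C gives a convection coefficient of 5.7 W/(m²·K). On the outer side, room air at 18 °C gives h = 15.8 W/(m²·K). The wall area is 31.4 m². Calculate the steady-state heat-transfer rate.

Q ≈ 212 W

Series thermal resistances:
R_inner film = 1/(h_i·A) = 1/(5.7×31.4) = 0.005587 K/W
R_carbon steel = L/(kA) = 0.0017/(54.9×31.4) = 9.862×10^-7 K/W
R_phenolic foam = L/(kA) = 0.085/(0.0183×31.4) = 0.1479 K/W
R_cast iron = L/(kA) = 0.0033/(57.5×31.4) = 1.828×10^-6 K/W
R_outer film = 1/(h_o·A) = 1/(15.8×31.4) = 0.002016 K/W
R_total = 0.1555 K/W
Q = ΔT / R_total = 33 / 0.1555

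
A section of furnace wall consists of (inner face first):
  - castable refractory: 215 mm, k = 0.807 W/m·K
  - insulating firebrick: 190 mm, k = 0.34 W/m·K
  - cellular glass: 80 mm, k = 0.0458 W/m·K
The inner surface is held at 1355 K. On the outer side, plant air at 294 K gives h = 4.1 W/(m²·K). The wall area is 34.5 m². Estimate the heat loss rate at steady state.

Series thermal resistances:
R_castable refractory = L/(kA) = 0.215/(0.807×34.5) = 0.007722 K/W
R_insulating firebrick = L/(kA) = 0.19/(0.34×34.5) = 0.0162 K/W
R_cellular glass = L/(kA) = 0.08/(0.0458×34.5) = 0.05063 K/W
R_outer film = 1/(h_o·A) = 1/(4.1×34.5) = 0.00707 K/W
R_total = 0.08162 K/W
Q = ΔT / R_total = 1061 / 0.08162

Q ≈ 13000 W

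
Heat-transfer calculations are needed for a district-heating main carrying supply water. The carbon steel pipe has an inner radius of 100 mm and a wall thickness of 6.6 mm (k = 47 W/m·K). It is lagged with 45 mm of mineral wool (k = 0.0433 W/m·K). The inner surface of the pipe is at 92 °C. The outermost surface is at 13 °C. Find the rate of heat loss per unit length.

Per-layer cylindrical resistances, series-summed:
R_carbon steel pipe wall = ln(106.6/100)/(2π×47×1) = 2.164×10^-4 K/W
R_mineral wool = ln(151.6/106.6)/(2π×0.0433×1) = 1.294 K/W
R_total = 1.295 K/W
Q = ΔT/R_total = 79/1.295

q′ ≈ 61 W/m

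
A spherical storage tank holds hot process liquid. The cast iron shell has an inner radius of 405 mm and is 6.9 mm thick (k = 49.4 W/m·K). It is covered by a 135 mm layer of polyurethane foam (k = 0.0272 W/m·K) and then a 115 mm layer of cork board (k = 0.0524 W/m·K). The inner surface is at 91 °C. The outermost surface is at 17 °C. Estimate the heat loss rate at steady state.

Q ≈ 33.1 W

Spherical conduction: R = (1/r_in − 1/r_out)/(4πk) per layer; series-sum.
R_cast iron shell = (1/0.405 − 1/0.4119)/(4π×49.4) = 6.663×10^-5 K/W
R_polyurethane foam = (1/0.4119 − 1/0.5469)/(4π×0.0272) = 1.753 K/W
R_cork board = (1/0.5469 − 1/0.6619)/(4π×0.0524) = 0.4825 K/W
R_total = 2.236 K/W
Q = ΔT/R_total = 74/2.236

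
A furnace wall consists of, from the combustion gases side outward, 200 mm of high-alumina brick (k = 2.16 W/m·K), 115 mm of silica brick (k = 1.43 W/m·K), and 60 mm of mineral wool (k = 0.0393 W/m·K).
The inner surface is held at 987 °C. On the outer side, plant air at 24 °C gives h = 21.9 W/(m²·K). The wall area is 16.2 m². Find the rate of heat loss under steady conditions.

Q ≈ 8940 W

Model the wall as resistances in series:
R_high-alumina brick = L/(kA) = 0.2/(2.16×16.2) = 0.005716 K/W
R_silica brick = L/(kA) = 0.115/(1.43×16.2) = 0.004964 K/W
R_mineral wool = L/(kA) = 0.06/(0.0393×16.2) = 0.09424 K/W
R_outer film = 1/(h_o·A) = 1/(21.9×16.2) = 0.002819 K/W
R_total = 0.1077 K/W
Q = ΔT / R_total = 963 / 0.1077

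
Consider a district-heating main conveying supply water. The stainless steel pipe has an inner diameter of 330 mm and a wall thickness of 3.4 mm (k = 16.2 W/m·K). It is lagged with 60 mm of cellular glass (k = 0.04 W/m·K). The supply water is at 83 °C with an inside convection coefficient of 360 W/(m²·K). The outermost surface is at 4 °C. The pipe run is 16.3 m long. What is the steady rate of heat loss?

Q ≈ 1060 W

For a radial system each layer contributes R = ln(r_out/r_in)/(2πkL); films add R = 1/(hA).
R_inner film = 1/(h_i·2πr₁L) = 1/(360×2π×0.165×16.3) = 1.644×10^-4 K/W
R_stainless steel pipe wall = ln(168.4/165)/(2π×16.2×16.3) = 1.229×10^-5 K/W
R_cellular glass = ln(228.4/168.4)/(2π×0.04×16.3) = 0.07439 K/W
R_total = 0.07457 K/W
Q = ΔT/R_total = 79/0.07457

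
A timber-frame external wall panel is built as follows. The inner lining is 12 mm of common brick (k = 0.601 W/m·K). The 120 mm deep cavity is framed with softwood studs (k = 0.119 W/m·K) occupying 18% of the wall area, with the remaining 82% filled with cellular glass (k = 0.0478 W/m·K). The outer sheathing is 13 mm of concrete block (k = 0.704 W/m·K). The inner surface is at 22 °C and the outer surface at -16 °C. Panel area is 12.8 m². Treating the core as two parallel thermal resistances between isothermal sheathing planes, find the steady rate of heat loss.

Sheathing layers in series; stud and cavity paths in parallel between them.
R_inner = 0.012/(0.601×12.8) = 0.00156 K/W
R_stud  = 0.12/(0.119×0.18×12.8) = 0.4377 K/W
R_cav   = 0.12/(0.0478×0.82×12.8) = 0.2392 K/W
1/R_core = 1/R_stud + 1/R_cav → R_core = 0.1547 K/W
R_outer = 0.013/(0.704×12.8) = 0.001443 K/W
R_total = 0.1577 K/W
Q = ΔT/R_total = 38/0.1577

Q ≈ 241 W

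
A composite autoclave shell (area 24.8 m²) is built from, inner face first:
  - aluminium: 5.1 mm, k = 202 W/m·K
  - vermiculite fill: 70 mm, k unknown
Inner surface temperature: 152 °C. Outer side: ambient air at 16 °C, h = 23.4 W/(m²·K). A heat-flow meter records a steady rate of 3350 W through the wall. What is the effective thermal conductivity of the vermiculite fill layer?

k ≈ 0.0726 W/(m·K)

Treating each layer as a thermal resistance in series:
R_aluminium = L/(kA) = 0.0051/(202×24.8) = 1.018×10^-6 K/W
R_outer film = 1/(h_o·A) = 1/(23.4×24.8) = 0.001723 K/W
Sum of known resistances R_other = 0.001724 K/W
Total R = ΔT/Q = 136/3350 = 0.0406 K/W
R_vermiculite fill = R_total − R_other = 0.03887 K/W
k = L/(R·A) = 0.07/(0.03887×24.8)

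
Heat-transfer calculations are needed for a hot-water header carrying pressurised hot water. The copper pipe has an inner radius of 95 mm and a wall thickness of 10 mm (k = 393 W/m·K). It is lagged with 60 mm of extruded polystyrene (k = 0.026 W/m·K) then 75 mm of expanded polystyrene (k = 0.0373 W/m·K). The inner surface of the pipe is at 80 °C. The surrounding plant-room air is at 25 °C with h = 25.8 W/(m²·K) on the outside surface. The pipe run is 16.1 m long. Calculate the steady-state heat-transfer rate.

Cylindrical conduction, so R = ln(r₂/r₁)/(2πkL) per layer, in series:
R_copper pipe wall = ln(105/95)/(2π×393×16.1) = 2.517×10^-6 K/W
R_extruded polystyrene = ln(165/105)/(2π×0.026×16.1) = 0.1718 K/W
R_expanded polystyrene = ln(240/165)/(2π×0.0373×16.1) = 0.0993 K/W
R_outer film = 1/(h_o·2πr_oL) = 1/(25.8×2π×0.24×16.1) = 0.001596 K/W
R_total = 0.2728 K/W
Q = ΔT/R_total = 55/0.2728

Q ≈ 202 W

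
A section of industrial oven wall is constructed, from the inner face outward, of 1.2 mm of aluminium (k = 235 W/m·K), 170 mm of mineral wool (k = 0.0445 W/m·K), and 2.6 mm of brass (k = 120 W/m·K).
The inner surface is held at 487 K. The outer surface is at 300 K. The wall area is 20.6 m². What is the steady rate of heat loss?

Treating each layer as a thermal resistance in series:
R_aluminium = L/(kA) = 0.0012/(235×20.6) = 2.479×10^-7 K/W
R_mineral wool = L/(kA) = 0.17/(0.0445×20.6) = 0.1854 K/W
R_brass = L/(kA) = 0.0026/(120×20.6) = 1.052×10^-6 K/W
R_total = 0.1854 K/W
Q = ΔT / R_total = 187 / 0.1854

Q ≈ 1010 W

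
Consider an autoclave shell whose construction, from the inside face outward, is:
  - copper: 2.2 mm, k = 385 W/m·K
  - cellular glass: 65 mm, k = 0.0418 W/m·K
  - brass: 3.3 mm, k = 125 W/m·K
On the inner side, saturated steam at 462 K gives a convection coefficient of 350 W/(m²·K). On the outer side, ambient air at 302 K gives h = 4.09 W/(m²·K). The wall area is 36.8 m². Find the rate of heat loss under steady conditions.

Q ≈ 3270 W

Treating each layer as a thermal resistance in series:
R_inner film = 1/(h_i·A) = 1/(350×36.8) = 7.764×10^-5 K/W
R_copper = L/(kA) = 0.0022/(385×36.8) = 1.553×10^-7 K/W
R_cellular glass = L/(kA) = 0.065/(0.0418×36.8) = 0.04226 K/W
R_brass = L/(kA) = 0.0033/(125×36.8) = 7.174×10^-7 K/W
R_outer film = 1/(h_o·A) = 1/(4.09×36.8) = 0.006644 K/W
R_total = 0.04898 K/W
Q = ΔT / R_total = 160 / 0.04898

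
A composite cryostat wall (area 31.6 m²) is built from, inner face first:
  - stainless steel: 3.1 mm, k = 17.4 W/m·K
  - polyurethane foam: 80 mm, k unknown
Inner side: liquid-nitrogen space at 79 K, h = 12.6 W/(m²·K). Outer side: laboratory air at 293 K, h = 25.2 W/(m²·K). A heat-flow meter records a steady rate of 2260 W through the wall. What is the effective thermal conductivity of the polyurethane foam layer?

Series thermal resistances:
R_inner film = 1/(h_i·A) = 1/(12.6×31.6) = 0.002512 K/W
R_stainless steel = L/(kA) = 0.0031/(17.4×31.6) = 5.638×10^-6 K/W
R_outer film = 1/(h_o·A) = 1/(25.2×31.6) = 0.001256 K/W
Sum of known resistances R_other = 0.003773 K/W
Total R = ΔT/Q = 214/2260 = 0.09469 K/W
R_polyurethane foam = R_total − R_other = 0.09092 K/W
k = L/(R·A) = 0.08/(0.09092×31.6)

k ≈ 0.0278 W/(m·K)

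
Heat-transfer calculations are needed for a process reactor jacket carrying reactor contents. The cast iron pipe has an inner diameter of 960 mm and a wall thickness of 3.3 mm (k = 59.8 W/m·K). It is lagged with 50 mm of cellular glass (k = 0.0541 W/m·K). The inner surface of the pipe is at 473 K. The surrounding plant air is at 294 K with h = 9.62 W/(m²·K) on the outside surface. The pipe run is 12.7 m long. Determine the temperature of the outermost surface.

T ≈ 311 K

Cylindrical conduction, so R = ln(r₂/r₁)/(2πkL) per layer, in series:
R_cast iron pipe wall = ln(483.3/480)/(2π×59.8×12.7) = 1.436×10^-6 K/W
R_cellular glass = ln(533.3/483.3)/(2π×0.0541×12.7) = 0.0228 K/W
R_outer film = 1/(h_o·2πr_oL) = 1/(9.62×2π×0.5333×12.7) = 0.002443 K/W
R_total = 0.02525 K/W
Q = ΔT/R_total = 179/0.02525
Q = 7090 W
T_interface = T_inner − Q·ΣR(inner→interface) = 473 − 7090×0.02281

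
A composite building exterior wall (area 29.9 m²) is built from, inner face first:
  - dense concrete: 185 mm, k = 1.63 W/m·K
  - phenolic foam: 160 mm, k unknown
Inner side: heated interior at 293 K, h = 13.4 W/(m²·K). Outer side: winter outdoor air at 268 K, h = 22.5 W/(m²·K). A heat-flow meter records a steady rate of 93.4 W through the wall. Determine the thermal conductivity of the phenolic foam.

Using the resistance-network approach (series):
R_inner film = 1/(h_i·A) = 1/(13.4×29.9) = 0.002496 K/W
R_dense concrete = L/(kA) = 0.185/(1.63×29.9) = 0.003796 K/W
R_outer film = 1/(h_o·A) = 1/(22.5×29.9) = 0.001486 K/W
Sum of known resistances R_other = 0.007778 K/W
Total R = ΔT/Q = 25/93.4 = 0.2677 K/W
R_phenolic foam = R_total − R_other = 0.2599 K/W
k = L/(R·A) = 0.16/(0.2599×29.9)

k ≈ 0.0206 W/(m·K)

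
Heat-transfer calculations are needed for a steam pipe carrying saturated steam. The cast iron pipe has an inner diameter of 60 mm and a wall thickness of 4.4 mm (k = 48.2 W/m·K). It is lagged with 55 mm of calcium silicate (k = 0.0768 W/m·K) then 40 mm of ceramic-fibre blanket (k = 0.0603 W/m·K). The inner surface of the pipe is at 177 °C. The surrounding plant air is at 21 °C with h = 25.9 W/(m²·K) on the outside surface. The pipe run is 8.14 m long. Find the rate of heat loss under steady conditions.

Radial resistances (cylindrical: R_cond = ln(r_o/r_i)/(2πkL), R_conv = 1/(h·2πrL)):
R_cast iron pipe wall = ln(34.4/30)/(2π×48.2×8.14) = 5.552×10^-5 K/W
R_calcium silicate = ln(89.4/34.4)/(2π×0.0768×8.14) = 0.2431 K/W
R_ceramic-fibre blanket = ln(129.4/89.4)/(2π×0.0603×8.14) = 0.1199 K/W
R_outer film = 1/(h_o·2πr_oL) = 1/(25.9×2π×0.1294×8.14) = 0.005834 K/W
R_total = 0.3689 K/W
Q = ΔT/R_total = 156/0.3689

Q ≈ 423 W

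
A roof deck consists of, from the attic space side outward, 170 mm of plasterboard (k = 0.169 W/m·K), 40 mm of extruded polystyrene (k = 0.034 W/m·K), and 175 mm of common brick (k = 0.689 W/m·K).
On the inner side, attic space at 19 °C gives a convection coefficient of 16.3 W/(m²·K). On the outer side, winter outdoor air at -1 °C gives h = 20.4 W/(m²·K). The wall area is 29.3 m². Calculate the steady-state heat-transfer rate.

Using the resistance-network approach (series):
R_inner film = 1/(h_i·A) = 1/(16.3×29.3) = 0.002094 K/W
R_plasterboard = L/(kA) = 0.17/(0.169×29.3) = 0.03433 K/W
R_extruded polystyrene = L/(kA) = 0.04/(0.034×29.3) = 0.04015 K/W
R_common brick = L/(kA) = 0.175/(0.689×29.3) = 0.008669 K/W
R_outer film = 1/(h_o·A) = 1/(20.4×29.3) = 0.001673 K/W
R_total = 0.08692 K/W
Q = ΔT / R_total = 20 / 0.08692

Q ≈ 230 W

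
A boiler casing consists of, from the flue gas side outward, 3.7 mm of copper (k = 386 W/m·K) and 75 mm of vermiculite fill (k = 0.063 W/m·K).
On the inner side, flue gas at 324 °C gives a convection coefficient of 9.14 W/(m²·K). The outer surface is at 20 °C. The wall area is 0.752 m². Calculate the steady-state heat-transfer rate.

Q ≈ 176 W

Series thermal resistances:
R_inner film = 1/(h_i·A) = 1/(9.14×0.752) = 0.1455 K/W
R_copper = L/(kA) = 0.0037/(386×0.752) = 1.275×10^-5 K/W
R_vermiculite fill = L/(kA) = 0.075/(0.063×0.752) = 1.583 K/W
R_total = 1.729 K/W
Q = ΔT / R_total = 304 / 1.729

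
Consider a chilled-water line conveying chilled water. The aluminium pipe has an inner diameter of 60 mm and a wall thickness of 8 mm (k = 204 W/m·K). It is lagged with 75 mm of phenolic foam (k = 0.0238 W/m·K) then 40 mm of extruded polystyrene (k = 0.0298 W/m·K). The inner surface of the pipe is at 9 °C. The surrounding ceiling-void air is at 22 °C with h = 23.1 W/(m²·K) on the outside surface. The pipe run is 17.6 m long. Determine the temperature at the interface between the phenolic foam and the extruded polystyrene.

T ≈ 19.6 °C

Treating each annulus and film as a series resistance:
R_aluminium pipe wall = ln(38/30)/(2π×204×17.6) = 1.048×10^-5 K/W
R_phenolic foam = ln(113/38)/(2π×0.0238×17.6) = 0.4141 K/W
R_extruded polystyrene = ln(153/113)/(2π×0.0298×17.6) = 0.09196 K/W
R_outer film = 1/(h_o·2πr_oL) = 1/(23.1×2π×0.153×17.6) = 0.002559 K/W
R_total = 0.5086 K/W
Q = ΔT/R_total = 13/0.5086
Q = 25.6 W
T_interface = T_inner + Q·ΣR(inner→interface) = 9 + 25.6×0.4141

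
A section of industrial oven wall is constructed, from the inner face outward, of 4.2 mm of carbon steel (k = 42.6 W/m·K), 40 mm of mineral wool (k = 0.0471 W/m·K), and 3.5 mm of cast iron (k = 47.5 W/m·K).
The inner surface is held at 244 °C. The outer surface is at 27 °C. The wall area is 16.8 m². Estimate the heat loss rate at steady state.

Q ≈ 4290 W

Series thermal resistances:
R_carbon steel = L/(kA) = 0.0042/(42.6×16.8) = 5.869×10^-6 K/W
R_mineral wool = L/(kA) = 0.04/(0.0471×16.8) = 0.05055 K/W
R_cast iron = L/(kA) = 0.0035/(47.5×16.8) = 4.386×10^-6 K/W
R_total = 0.05056 K/W
Q = ΔT / R_total = 217 / 0.05056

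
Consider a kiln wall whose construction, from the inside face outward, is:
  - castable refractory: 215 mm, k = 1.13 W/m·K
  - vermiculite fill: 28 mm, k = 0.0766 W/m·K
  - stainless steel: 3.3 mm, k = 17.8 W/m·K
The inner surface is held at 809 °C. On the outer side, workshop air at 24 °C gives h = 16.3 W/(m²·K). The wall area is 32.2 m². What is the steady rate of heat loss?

Series thermal resistances:
R_castable refractory = L/(kA) = 0.215/(1.13×32.2) = 0.005909 K/W
R_vermiculite fill = L/(kA) = 0.028/(0.0766×32.2) = 0.01135 K/W
R_stainless steel = L/(kA) = 0.0033/(17.8×32.2) = 5.758×10^-6 K/W
R_outer film = 1/(h_o·A) = 1/(16.3×32.2) = 0.001905 K/W
R_total = 0.01917 K/W
Q = ΔT / R_total = 785 / 0.01917

Q ≈ 40900 W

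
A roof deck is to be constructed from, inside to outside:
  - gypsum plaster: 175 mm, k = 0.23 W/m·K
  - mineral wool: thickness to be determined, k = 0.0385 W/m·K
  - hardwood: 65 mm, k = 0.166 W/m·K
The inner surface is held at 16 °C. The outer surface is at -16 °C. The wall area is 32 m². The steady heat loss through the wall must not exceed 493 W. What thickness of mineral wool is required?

Thermal resistances in series:
R_gypsum plaster = L/(kA) = 0.175/(0.23×32) = 0.02378 K/W
R_hardwood = L/(kA) = 0.065/(0.166×32) = 0.01224 K/W
Sum of the known resistances R_other = 0.03601 K/W
Required total resistance R_tot = ΔT/Q_allow = 32/493 = 0.06491 K/W
R_mineral wool = R_tot − R_other = 0.0289 K/W
L = R·k·A = 0.0289×0.0385×32

L ≈ 35.6 mm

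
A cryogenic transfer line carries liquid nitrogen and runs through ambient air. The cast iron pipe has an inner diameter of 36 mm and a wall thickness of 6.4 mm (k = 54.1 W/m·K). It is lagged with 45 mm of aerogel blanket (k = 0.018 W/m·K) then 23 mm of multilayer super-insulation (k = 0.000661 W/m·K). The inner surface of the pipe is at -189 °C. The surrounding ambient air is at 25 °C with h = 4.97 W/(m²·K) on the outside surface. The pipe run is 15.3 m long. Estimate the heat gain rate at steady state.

Cylindrical conduction, so R = ln(r₂/r₁)/(2πkL) per layer, in series:
R_cast iron pipe wall = ln(24.4/18)/(2π×54.1×15.3) = 5.849×10^-5 K/W
R_aerogel blanket = ln(69.4/24.4)/(2π×0.018×15.3) = 0.6041 K/W
R_multilayer super-insulation = ln(92.4/69.4)/(2π×0.000661×15.3) = 4.505 K/W
R_outer film = 1/(h_o·2πr_oL) = 1/(4.97×2π×0.0924×15.3) = 0.02265 K/W
R_total = 5.131 K/W
Q = ΔT/R_total = 214/5.131

Q ≈ 41.7 W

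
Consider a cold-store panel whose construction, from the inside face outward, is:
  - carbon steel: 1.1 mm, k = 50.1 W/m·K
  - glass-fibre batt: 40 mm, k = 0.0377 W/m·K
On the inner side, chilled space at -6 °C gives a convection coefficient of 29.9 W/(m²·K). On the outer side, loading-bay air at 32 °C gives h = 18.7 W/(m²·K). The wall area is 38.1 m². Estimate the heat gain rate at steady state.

Q ≈ 1260 W

Thermal resistances in series:
R_inner film = 1/(h_i·A) = 1/(29.9×38.1) = 8.778×10^-4 K/W
R_carbon steel = L/(kA) = 0.0011/(50.1×38.1) = 5.763×10^-7 K/W
R_glass-fibre batt = L/(kA) = 0.04/(0.0377×38.1) = 0.02785 K/W
R_outer film = 1/(h_o·A) = 1/(18.7×38.1) = 0.001404 K/W
R_total = 0.03013 K/W
Q = ΔT / R_total = 38 / 0.03013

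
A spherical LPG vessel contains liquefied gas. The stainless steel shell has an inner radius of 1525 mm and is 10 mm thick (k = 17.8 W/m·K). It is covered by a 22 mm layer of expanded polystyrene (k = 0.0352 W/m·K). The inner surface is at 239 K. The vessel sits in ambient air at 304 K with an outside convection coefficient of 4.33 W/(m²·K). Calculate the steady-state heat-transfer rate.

Q ≈ 2290 W

Radial (spherical) resistances in series:
R_stainless steel shell = (1/1.525 − 1/1.535)/(4π×17.8) = 1.91×10^-5 K/W
R_expanded polystyrene = (1/1.535 − 1/1.557)/(4π×0.0352) = 0.02081 K/W
R_outer film = 1/(h·4πr_o²) = 1/(4.33×4π×1.557²) = 0.007581 K/W
R_total = 0.02841 K/W
Q = ΔT/R_total = 65/0.02841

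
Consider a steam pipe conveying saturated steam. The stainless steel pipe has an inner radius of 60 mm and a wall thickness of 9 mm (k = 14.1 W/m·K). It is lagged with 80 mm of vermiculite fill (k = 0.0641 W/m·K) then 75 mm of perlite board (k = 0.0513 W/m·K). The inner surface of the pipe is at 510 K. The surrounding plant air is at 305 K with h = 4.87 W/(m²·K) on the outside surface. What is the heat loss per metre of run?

Treating each annulus and film as a series resistance:
R_stainless steel pipe wall = ln(69/60)/(2π×14.1×1) = 0.001578 K/W
R_vermiculite fill = ln(149/69)/(2π×0.0641×1) = 1.911 K/W
R_perlite board = ln(224/149)/(2π×0.0513×1) = 1.265 K/W
R_outer film = 1/(h_o·2πr_oL) = 1/(4.87×2π×0.224×1) = 0.1459 K/W
R_total = 3.324 K/W
Q = ΔT/R_total = 205/3.324

q′ ≈ 61.7 W/m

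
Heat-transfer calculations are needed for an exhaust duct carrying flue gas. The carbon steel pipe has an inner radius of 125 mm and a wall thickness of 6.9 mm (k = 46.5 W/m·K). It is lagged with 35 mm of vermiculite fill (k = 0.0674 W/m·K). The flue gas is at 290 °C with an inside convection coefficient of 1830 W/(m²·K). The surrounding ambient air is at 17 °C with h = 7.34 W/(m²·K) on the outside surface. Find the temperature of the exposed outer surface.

T ≈ 68.7 °C

Cylindrical conduction, so R = ln(r₂/r₁)/(2πkL) per layer, in series:
R_inner film = 1/(h_i·2πr₁L) = 1/(1830×2π×0.125×1) = 6.958×10^-4 K/W
R_carbon steel pipe wall = ln(131.9/125)/(2π×46.5×1) = 1.839×10^-4 K/W
R_vermiculite fill = ln(166.9/131.9)/(2π×0.0674×1) = 0.5557 K/W
R_outer film = 1/(h_o·2πr_oL) = 1/(7.34×2π×0.1669×1) = 0.1299 K/W
R_total = 0.6865 K/W
Q = ΔT/R_total = 273/0.6865
Q = 398 W/m
T_interface = T_inner − Q·ΣR(inner→interface) = 290 − 398×0.5566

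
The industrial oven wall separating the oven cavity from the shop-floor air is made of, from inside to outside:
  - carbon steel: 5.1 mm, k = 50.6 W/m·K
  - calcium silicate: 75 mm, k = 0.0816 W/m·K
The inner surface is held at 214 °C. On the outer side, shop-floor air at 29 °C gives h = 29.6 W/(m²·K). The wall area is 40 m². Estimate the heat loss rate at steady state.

Q ≈ 7760 W

Using the resistance-network approach (series):
R_carbon steel = L/(kA) = 0.0051/(50.6×40) = 2.52×10^-6 K/W
R_calcium silicate = L/(kA) = 0.075/(0.0816×40) = 0.02298 K/W
R_outer film = 1/(h_o·A) = 1/(29.6×40) = 8.446×10^-4 K/W
R_total = 0.02383 K/W
Q = ΔT / R_total = 185 / 0.02383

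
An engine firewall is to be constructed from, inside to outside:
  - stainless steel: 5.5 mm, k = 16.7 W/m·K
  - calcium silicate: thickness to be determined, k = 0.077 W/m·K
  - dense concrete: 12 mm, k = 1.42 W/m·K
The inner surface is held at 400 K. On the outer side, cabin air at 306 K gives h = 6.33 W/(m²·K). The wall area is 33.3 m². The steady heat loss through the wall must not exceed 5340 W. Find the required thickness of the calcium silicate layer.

Series thermal resistances:
R_stainless steel = L/(kA) = 0.0055/(16.7×33.3) = 9.89×10^-6 K/W
R_dense concrete = L/(kA) = 0.012/(1.42×33.3) = 2.538×10^-4 K/W
R_outer film = 1/(h_o·A) = 1/(6.33×33.3) = 0.004744 K/W
Sum of the known resistances R_other = 0.005008 K/W
Required total resistance R_tot = ΔT/Q_allow = 94/5340 = 0.0176 K/W
R_calcium silicate = R_tot − R_other = 0.0126 K/W
L = R·k·A = 0.0126×0.077×33.3

L ≈ 32.3 mm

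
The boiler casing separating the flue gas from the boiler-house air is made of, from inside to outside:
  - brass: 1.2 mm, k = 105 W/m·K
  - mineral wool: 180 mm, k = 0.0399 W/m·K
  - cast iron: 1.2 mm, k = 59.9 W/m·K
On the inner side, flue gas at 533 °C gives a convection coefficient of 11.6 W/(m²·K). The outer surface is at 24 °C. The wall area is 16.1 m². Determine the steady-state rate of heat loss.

Treating each layer as a thermal resistance in series:
R_inner film = 1/(h_i·A) = 1/(11.6×16.1) = 0.005354 K/W
R_brass = L/(kA) = 0.0012/(105×16.1) = 7.098×10^-7 K/W
R_mineral wool = L/(kA) = 0.18/(0.0399×16.1) = 0.2802 K/W
R_cast iron = L/(kA) = 0.0012/(59.9×16.1) = 1.244×10^-6 K/W
R_total = 0.2856 K/W
Q = ΔT / R_total = 509 / 0.2856

Q ≈ 1780 W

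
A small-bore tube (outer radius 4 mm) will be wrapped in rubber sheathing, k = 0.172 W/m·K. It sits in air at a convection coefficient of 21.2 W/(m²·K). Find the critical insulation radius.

For a cylinder r_cr = k/h = 0.172/21.2
r_cr = 8.11 mm; since the bare radius (4 mm) is below r_cr, adding a thin layer of insulation will *increase* heat loss.

r_cr ≈ 8.11 mm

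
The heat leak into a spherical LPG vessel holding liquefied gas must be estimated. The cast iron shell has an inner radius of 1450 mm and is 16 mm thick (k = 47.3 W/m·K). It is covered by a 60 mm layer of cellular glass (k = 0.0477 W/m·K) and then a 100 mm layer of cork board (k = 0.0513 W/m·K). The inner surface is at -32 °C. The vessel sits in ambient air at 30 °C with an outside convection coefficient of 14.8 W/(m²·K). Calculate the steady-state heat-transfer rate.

Q ≈ 567 W

For a spherical shell R = (1/r₁ − 1/r₂)/(4πk); film R = 1/(h·4πr²). In series:
R_cast iron shell = (1/1.45 − 1/1.466)/(4π×47.3) = 1.266×10^-5 K/W
R_cellular glass = (1/1.466 − 1/1.526)/(4π×0.0477) = 0.04474 K/W
R_cork board = (1/1.526 − 1/1.626)/(4π×0.0513) = 0.06252 K/W
R_outer film = 1/(h·4πr_o²) = 1/(14.8×4π×1.626²) = 0.002034 K/W
R_total = 0.1093 K/W
Q = ΔT/R_total = 62/0.1093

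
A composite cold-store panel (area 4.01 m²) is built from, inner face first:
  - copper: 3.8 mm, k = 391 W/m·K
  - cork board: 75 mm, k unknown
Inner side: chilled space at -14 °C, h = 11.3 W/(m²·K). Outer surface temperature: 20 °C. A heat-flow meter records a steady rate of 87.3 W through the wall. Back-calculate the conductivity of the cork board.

Series thermal resistances:
R_inner film = 1/(h_i·A) = 1/(11.3×4.01) = 0.02207 K/W
R_copper = L/(kA) = 0.0038/(391×4.01) = 2.424×10^-6 K/W
Sum of known resistances R_other = 0.02207 K/W
Total R = ΔT/Q = 34/87.3 = 0.3895 K/W
R_cork board = R_total − R_other = 0.3674 K/W
k = L/(R·A) = 0.075/(0.3674×4.01)

k ≈ 0.0509 W/(m·K)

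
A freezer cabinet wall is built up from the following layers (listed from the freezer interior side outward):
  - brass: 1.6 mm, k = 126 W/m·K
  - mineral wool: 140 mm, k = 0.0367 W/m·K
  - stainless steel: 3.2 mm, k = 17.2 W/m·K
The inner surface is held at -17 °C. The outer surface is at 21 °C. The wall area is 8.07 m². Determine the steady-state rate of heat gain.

Using the resistance-network approach (series):
R_brass = L/(kA) = 0.0016/(126×8.07) = 1.574×10^-6 K/W
R_mineral wool = L/(kA) = 0.14/(0.0367×8.07) = 0.4727 K/W
R_stainless steel = L/(kA) = 0.0032/(17.2×8.07) = 2.305×10^-5 K/W
R_total = 0.4727 K/W
Q = ΔT / R_total = 38 / 0.4727

Q ≈ 80.4 W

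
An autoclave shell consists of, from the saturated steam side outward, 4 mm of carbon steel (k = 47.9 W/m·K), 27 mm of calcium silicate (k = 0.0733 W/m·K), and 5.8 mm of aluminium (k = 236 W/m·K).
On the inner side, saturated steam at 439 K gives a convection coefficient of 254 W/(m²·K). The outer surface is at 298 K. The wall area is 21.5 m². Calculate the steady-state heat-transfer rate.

Treating each layer as a thermal resistance in series:
R_inner film = 1/(h_i·A) = 1/(254×21.5) = 1.831×10^-4 K/W
R_carbon steel = L/(kA) = 0.004/(47.9×21.5) = 3.884×10^-6 K/W
R_calcium silicate = L/(kA) = 0.027/(0.0733×21.5) = 0.01713 K/W
R_aluminium = L/(kA) = 0.0058/(236×21.5) = 1.143×10^-6 K/W
R_total = 0.01732 K/W
Q = ΔT / R_total = 141 / 0.01732

Q ≈ 8140 W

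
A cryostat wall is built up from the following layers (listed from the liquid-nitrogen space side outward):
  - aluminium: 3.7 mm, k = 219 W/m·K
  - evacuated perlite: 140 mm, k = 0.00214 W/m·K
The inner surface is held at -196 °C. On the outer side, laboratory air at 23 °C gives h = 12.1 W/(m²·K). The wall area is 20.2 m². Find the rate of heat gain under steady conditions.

Q ≈ 67.5 W

Thermal resistances in series:
R_aluminium = L/(kA) = 0.0037/(219×20.2) = 8.364×10^-7 K/W
R_evacuated perlite = L/(kA) = 0.14/(0.00214×20.2) = 3.239 K/W
R_outer film = 1/(h_o·A) = 1/(12.1×20.2) = 0.004091 K/W
R_total = 3.243 K/W
Q = ΔT / R_total = 219 / 3.243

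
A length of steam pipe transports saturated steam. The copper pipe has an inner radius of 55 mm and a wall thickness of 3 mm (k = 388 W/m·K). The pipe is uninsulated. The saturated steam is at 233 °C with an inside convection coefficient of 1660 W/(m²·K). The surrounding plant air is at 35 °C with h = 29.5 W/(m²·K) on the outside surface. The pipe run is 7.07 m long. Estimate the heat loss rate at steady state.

Q ≈ 14800 W

Radial resistances (cylindrical: R_cond = ln(r_o/r_i)/(2πkL), R_conv = 1/(h·2πrL)):
R_inner film = 1/(h_i·2πr₁L) = 1/(1660×2π×0.055×7.07) = 2.466×10^-4 K/W
R_copper pipe wall = ln(58/55)/(2π×388×7.07) = 3.081×10^-6 K/W
R_outer film = 1/(h_o·2πr_oL) = 1/(29.5×2π×0.058×7.07) = 0.01316 K/W
R_total = 0.01341 K/W
Q = ΔT/R_total = 198/0.01341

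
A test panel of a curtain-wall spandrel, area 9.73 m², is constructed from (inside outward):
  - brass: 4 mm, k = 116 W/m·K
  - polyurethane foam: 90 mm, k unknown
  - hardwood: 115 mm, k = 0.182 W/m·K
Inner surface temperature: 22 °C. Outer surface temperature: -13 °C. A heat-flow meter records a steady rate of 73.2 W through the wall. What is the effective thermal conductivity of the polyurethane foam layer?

k ≈ 0.0224 W/(m·K)

Using the resistance-network approach (series):
R_brass = L/(kA) = 0.004/(116×9.73) = 3.544×10^-6 K/W
R_hardwood = L/(kA) = 0.115/(0.182×9.73) = 0.06494 K/W
Sum of known resistances R_other = 0.06494 K/W
Total R = ΔT/Q = 35/73.2 = 0.4781 K/W
R_polyurethane foam = R_total − R_other = 0.4132 K/W
k = L/(R·A) = 0.09/(0.4132×9.73)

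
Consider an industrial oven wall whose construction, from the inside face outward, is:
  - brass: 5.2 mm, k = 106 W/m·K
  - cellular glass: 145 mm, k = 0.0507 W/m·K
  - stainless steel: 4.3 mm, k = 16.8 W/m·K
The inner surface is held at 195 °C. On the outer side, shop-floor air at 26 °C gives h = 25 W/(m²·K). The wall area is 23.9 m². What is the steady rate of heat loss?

Q ≈ 1390 W

Using the resistance-network approach (series):
R_brass = L/(kA) = 0.0052/(106×23.9) = 2.053×10^-6 K/W
R_cellular glass = L/(kA) = 0.145/(0.0507×23.9) = 0.1197 K/W
R_stainless steel = L/(kA) = 0.0043/(16.8×23.9) = 1.071×10^-5 K/W
R_outer film = 1/(h_o·A) = 1/(25×23.9) = 0.001674 K/W
R_total = 0.1214 K/W
Q = ΔT / R_total = 169 / 0.1214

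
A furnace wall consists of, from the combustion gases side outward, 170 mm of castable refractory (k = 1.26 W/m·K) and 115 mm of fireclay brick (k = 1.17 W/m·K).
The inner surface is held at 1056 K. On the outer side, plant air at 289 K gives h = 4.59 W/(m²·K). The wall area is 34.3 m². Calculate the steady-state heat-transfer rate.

Q ≈ 58300 W

Treating each layer as a thermal resistance in series:
R_castable refractory = L/(kA) = 0.17/(1.26×34.3) = 0.003934 K/W
R_fireclay brick = L/(kA) = 0.115/(1.17×34.3) = 0.002866 K/W
R_outer film = 1/(h_o·A) = 1/(4.59×34.3) = 0.006352 K/W
R_total = 0.01315 K/W
Q = ΔT / R_total = 767 / 0.01315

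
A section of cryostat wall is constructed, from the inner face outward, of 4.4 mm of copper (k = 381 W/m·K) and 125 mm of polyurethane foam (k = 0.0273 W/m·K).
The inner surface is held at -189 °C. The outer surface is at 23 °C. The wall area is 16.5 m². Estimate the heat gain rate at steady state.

Using the resistance-network approach (series):
R_copper = L/(kA) = 0.0044/(381×16.5) = 6.999×10^-7 K/W
R_polyurethane foam = L/(kA) = 0.125/(0.0273×16.5) = 0.2775 K/W
R_total = 0.2775 K/W
Q = ΔT / R_total = 212 / 0.2775

Q ≈ 764 W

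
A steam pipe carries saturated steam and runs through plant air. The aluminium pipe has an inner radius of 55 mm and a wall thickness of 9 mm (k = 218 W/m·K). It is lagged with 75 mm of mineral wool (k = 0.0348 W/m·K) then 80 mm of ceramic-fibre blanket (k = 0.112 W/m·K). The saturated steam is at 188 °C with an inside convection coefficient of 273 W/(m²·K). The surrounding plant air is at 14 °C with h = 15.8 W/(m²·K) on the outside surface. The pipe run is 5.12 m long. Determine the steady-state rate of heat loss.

Q ≈ 210 W

Radial resistances (cylindrical: R_cond = ln(r_o/r_i)/(2πkL), R_conv = 1/(h·2πrL)):
R_inner film = 1/(h_i·2πr₁L) = 1/(273×2π×0.055×5.12) = 0.00207 K/W
R_aluminium pipe wall = ln(64/55)/(2π×218×5.12) = 2.161×10^-5 K/W
R_mineral wool = ln(139/64)/(2π×0.0348×5.12) = 0.6928 K/W
R_ceramic-fibre blanket = ln(219/139)/(2π×0.112×5.12) = 0.1262 K/W
R_outer film = 1/(h_o·2πr_oL) = 1/(15.8×2π×0.219×5.12) = 0.008984 K/W
R_total = 0.83 K/W
Q = ΔT/R_total = 174/0.83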